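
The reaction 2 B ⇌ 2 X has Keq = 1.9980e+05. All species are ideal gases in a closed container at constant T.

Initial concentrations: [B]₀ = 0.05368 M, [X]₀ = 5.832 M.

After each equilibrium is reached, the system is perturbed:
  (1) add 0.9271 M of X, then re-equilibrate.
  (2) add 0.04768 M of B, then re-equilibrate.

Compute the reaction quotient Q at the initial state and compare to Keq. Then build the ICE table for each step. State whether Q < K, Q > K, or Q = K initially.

Q₀ = 1.1803e+04 vs Keq = 1.9980e+05 ⇒ Q<K, forward
Step 1:
                    B           X
  init        0.05368       5.832
  Δ          -0.04054     0.04054
  eq          0.01314       5.873
  solve Keq expr → x = 0.02027; check Q = 1.9980e+05
Then add 0.9271 M of X.
Step 2:
                    B           X
  init        0.01314         6.8
  Δ          0.002069   -0.002069
  eq          0.01521       6.798
  solve Keq expr → x = -0.001035; check Q = 1.9980e+05
Then add 0.04768 M of B.
Step 3:
                    B           X
  init        0.06289       6.798
  Δ          -0.04757     0.04757
  eq          0.01531       6.845
  solve Keq expr → x = 0.02379; check Q = 1.9980e+05

Q₀ = 1.1803e+04; Q < K (proceeds forward)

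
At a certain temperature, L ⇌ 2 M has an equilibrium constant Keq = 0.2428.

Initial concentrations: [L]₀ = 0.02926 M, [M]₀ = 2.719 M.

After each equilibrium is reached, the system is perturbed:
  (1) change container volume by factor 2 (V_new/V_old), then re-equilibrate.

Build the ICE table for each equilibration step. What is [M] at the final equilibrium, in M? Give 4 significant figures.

[M]_eq = 0.3544 M

Q₀ = 252.7 vs Keq = 0.2428 ⇒ Q>K, reverse
Step 1:
                   L          M
  Initial    0.02926      2.719
  Change       1.098     -2.196
  Equil        1.127     0.5231
  solve Keq expr → x = -1.098; check Q = 0.2428
Then change container volume by factor 2 (V_new/V_old).
Step 2:
                   L          M
  Initial     0.5636     0.2616
  Change     -0.0464    0.09279
  Equil       0.5172     0.3544
  solve Keq expr → x = 0.0464; check Q = 0.2428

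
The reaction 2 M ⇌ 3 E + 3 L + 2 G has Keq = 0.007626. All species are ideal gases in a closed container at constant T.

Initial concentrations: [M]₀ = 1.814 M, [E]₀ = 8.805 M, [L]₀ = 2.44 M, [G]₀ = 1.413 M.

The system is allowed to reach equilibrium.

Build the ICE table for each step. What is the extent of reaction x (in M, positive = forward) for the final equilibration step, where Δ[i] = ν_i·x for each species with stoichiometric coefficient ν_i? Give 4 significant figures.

x = -0.6766 M

Q₀ = 6017 vs Keq = 0.007626 ⇒ Q>K, reverse
Step 1:
                  M         E         L         G
  init        1.814     8.805      2.44     1.413
  Δ           1.353     -2.03     -2.03    -1.353
  eq          3.167     6.775    0.4101   0.05972
  solve Keq expr → x = -0.6766; check Q = 0.007626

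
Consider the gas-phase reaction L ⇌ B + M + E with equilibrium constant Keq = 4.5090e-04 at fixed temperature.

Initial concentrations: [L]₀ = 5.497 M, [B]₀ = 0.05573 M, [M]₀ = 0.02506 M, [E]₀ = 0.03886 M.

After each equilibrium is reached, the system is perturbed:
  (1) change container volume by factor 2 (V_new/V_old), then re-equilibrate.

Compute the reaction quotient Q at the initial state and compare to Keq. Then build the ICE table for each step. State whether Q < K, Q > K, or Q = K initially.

Q₀ = 9.8730e-06 vs Keq = 4.5090e-04 ⇒ Q<K, forward
Step 1:
                  L         B         M         E
  init        5.497   0.05573   0.02506   0.03886
  Δ        -0.09524   0.09524   0.09524   0.09524
  eq          5.402     0.151    0.1203    0.1341
  solve Keq expr → x = 0.09524; check Q = 4.5090e-04
Then change container volume by factor 2 (V_new/V_old).
Step 2:
                  L         B         M         E
  init        2.701   0.07549   0.06015   0.06705
  Δ         -0.0389    0.0389    0.0389    0.0389
  eq          2.662    0.1144   0.09905    0.1059
  solve Keq expr → x = 0.0389; check Q = 4.5090e-04

Q₀ = 9.8730e-06; Q < K (proceeds forward)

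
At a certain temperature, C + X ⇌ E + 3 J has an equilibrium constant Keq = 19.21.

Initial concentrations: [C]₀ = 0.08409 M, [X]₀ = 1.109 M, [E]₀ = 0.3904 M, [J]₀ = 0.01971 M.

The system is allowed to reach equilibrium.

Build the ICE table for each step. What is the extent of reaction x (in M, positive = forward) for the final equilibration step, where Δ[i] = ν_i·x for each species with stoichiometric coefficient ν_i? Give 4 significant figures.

Q₀ = 3.2055e-05 vs Keq = 19.21 ⇒ Q<K, forward
Step 1:
                    C           X           E           J
  init        0.08409       1.109      0.3904     0.01971
  Δ          -0.08361    -0.08361     0.08361      0.2508
  eq       4.7656e-04       1.025       0.474      0.2706
  solve Keq expr → x = 0.08361; check Q = 19.21

x = 0.08361 M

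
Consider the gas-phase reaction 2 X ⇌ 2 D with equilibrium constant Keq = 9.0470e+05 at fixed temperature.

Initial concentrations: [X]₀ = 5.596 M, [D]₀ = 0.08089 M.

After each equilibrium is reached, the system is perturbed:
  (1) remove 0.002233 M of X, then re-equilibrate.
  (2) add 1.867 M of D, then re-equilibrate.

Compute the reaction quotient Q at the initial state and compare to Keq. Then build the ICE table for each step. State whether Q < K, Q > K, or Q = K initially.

Q₀ = 2.0895e-04 vs Keq = 9.0470e+05 ⇒ Q<K, forward
Step 1:
                   X          D
  I            5.596    0.08089
  C            -5.59       5.59
  E         0.005962      5.671
  solve Keq expr → x = 2.795; check Q = 9.0470e+05
Then remove 0.002233 M of X.
Step 2:
                   X          D
  I         0.003729      5.671
  C         0.002231  -0.002231
  E          0.00596      5.669
  solve Keq expr → x = -0.001115; check Q = 9.0470e+05
Then add 1.867 M of D.
Step 3:
                   X          D
  I          0.00596      7.536
  C         0.001961  -0.001961
  E         0.007921      7.534
  solve Keq expr → x = -9.8041e-04; check Q = 9.0470e+05

Q₀ = 2.0895e-04; Q < K (proceeds forward)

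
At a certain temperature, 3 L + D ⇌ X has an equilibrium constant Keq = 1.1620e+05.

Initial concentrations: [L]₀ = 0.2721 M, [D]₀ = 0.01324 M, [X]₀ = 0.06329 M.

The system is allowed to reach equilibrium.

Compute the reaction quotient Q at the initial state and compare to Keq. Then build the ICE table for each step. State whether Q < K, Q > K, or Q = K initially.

Q₀ = 237.3 vs Keq = 1.1620e+05 ⇒ Q<K, forward
Step 1:
                   L          D          X
  init        0.2721    0.01324    0.06329
  Δ         -0.03956   -0.01319    0.01319
  eq          0.2325 5.2342e-05    0.07648
  solve Keq expr → x = 0.01319; check Q = 1.1620e+05

Q₀ = 237.3; Q < K (proceeds forward)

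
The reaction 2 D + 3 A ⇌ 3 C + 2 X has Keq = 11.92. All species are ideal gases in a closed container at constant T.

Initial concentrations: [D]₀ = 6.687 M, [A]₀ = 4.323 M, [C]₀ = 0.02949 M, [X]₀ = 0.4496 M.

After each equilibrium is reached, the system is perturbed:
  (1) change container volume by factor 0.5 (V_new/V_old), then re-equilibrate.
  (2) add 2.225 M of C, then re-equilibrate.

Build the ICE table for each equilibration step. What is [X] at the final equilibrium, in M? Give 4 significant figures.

Q₀ = 1.4350e-09 vs Keq = 11.92 ⇒ Q<K, forward
Step 1:
                   D          A          C          X
  I            6.687      4.323    0.02949     0.4496
  C           -2.199     -3.298      3.298      2.199
  E            4.488      1.025      3.328      2.648
  solve Keq expr → x = 1.099; check Q = 11.92
Then change container volume by factor 0.5 (V_new/V_old).
Step 2:
                   D          A          C          X
  I            8.976       2.05      6.655      5.297
  C                0          0          0          0
  E            8.976       2.05      6.655      5.297
  solve Keq expr → x = 0; check Q = 11.92
Then add 2.225 M of C.
Step 3:
                   D          A          C          X
  I            8.976       2.05       8.88      5.297
  C           0.2768     0.4153    -0.4153    -0.2768
  E            9.253      2.465      8.465       5.02
  solve Keq expr → x = -0.1384; check Q = 11.92

[X]_eq = 5.02 M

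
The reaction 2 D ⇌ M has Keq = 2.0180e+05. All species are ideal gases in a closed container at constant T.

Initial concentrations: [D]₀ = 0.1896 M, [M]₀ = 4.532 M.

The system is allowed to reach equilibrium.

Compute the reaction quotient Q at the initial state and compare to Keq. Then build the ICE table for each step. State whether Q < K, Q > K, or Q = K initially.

Q₀ = 126.1; Q < K (proceeds forward)

Q₀ = 126.1 vs Keq = 2.0180e+05 ⇒ Q<K, forward
Step 1:
                   D          M
  Initial     0.1896      4.532
  Change     -0.1848    0.09241
  Equil     0.004787      4.624
  solve Keq expr → x = 0.09241; check Q = 2.0180e+05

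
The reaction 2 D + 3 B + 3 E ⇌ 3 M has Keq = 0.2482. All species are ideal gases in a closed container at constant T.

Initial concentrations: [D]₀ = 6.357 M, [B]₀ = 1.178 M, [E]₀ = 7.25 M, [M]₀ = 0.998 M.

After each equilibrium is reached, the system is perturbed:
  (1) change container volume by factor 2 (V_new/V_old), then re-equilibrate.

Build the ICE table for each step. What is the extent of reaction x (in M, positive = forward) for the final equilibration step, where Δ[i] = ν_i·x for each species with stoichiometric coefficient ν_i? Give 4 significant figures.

Q₀ = 3.9485e-05 vs Keq = 0.2482 ⇒ Q<K, forward
Step 1:
                    D           B           E           M
  init          6.357       1.178        7.25       0.998
  Δ           -0.6776      -1.016      -1.016       1.016
  eq            5.679      0.1615       6.234       2.014
  solve Keq expr → x = 0.3388; check Q = 0.2482
Then change container volume by factor 2 (V_new/V_old).
Step 2:
                    D           B           E           M
  init           2.84     0.08077       3.117       1.007
  Δ           0.08635      0.1295      0.1295     -0.1295
  eq            2.926      0.2103       3.246      0.8777
  solve Keq expr → x = -0.04318; check Q = 0.2482

x = -0.04318 M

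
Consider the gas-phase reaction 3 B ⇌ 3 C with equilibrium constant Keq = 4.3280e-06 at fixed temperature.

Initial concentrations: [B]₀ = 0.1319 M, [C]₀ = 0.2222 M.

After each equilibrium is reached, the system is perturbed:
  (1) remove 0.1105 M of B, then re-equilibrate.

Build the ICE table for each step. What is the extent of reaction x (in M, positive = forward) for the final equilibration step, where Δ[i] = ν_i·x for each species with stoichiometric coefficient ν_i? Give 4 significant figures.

x = -5.9063e-04 M

Q₀ = 4.781 vs Keq = 4.3280e-06 ⇒ Q>K, reverse
Step 1:
                  B         C
  init       0.1319    0.2222
  Δ          0.2165   -0.2165
  eq         0.3484  0.005678
  solve Keq expr → x = -0.07217; check Q = 4.3280e-06
Then remove 0.1105 M of B.
Step 2:
                  B         C
  init       0.2379  0.005678
  Δ        0.001772 -0.001772
  eq         0.2397  0.003906
  solve Keq expr → x = -5.9063e-04; check Q = 4.3280e-06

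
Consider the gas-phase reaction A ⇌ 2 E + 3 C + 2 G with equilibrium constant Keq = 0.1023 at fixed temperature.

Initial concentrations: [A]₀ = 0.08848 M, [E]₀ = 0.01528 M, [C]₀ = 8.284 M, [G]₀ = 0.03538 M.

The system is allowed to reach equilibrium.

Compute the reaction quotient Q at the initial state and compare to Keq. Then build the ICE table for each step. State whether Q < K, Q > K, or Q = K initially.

Q₀ = 0.001878 vs Keq = 0.1023 ⇒ Q<K, forward
Step 1:
                   A          E          C          G
  I          0.08848    0.01528      8.284    0.03538
  C         -0.01751    0.03501    0.05252    0.03501
  E          0.07097    0.05029      8.337    0.07039
  solve Keq expr → x = 0.01751; check Q = 0.1023

Q₀ = 0.001878; Q < K (proceeds forward)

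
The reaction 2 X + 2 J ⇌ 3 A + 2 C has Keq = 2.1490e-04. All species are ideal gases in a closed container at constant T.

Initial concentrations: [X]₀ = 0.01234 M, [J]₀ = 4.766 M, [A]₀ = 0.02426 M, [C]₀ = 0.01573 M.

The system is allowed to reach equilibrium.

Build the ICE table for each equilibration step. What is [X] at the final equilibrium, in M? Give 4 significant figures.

Q₀ = 1.0214e-06 vs Keq = 2.1490e-04 ⇒ Q<K, forward
Step 1:
                  X         J         A         C
  Initial   0.01234     4.766   0.02426   0.01573
  Change  -0.009583 -0.009583   0.01437  0.009583
  Equil    0.002757     4.756   0.03863   0.02531
  solve Keq expr → x = 0.004792; check Q = 2.1490e-04

[X]_eq = 0.002757 M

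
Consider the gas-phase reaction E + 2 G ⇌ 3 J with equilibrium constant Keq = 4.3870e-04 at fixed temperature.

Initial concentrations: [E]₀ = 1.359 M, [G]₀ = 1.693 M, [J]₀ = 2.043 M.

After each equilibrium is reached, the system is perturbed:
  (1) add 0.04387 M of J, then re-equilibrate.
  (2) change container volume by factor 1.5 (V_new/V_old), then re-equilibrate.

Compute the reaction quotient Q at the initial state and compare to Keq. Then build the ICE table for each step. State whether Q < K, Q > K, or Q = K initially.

Q₀ = 2.189 vs Keq = 4.3870e-04 ⇒ Q>K, reverse
Step 1:
                  E         G         J
  Initial     1.359     1.693     2.043
  Change      0.616     1.232    -1.848
  Equil       1.975     2.925     0.195
  solve Keq expr → x = -0.616; check Q = 4.3870e-04
Then add 0.04387 M of J.
Step 2:
                  E         G         J
  Initial     1.975     2.925    0.2389
  Change    0.01405   0.02811  -0.04216
  Equil       1.989     2.953    0.1967
  solve Keq expr → x = -0.01405; check Q = 4.3870e-04
Then change container volume by factor 1.5 (V_new/V_old).
Step 3:
                  E         G         J
  Initial     1.326     1.969    0.1311
  Change          0         0         0
  Equil       1.326     1.969    0.1311
  solve Keq expr → x = 0; check Q = 4.3870e-04

Q₀ = 2.189; Q > K (proceeds reverse)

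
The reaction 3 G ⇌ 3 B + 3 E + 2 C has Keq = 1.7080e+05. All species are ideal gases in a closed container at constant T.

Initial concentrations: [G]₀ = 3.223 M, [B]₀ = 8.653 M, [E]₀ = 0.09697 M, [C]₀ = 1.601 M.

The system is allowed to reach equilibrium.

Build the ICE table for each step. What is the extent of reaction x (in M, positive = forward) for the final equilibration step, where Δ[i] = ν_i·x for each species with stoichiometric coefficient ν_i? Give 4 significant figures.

x = 0.7484 M

Q₀ = 0.04523 vs Keq = 1.7080e+05 ⇒ Q<K, forward
Step 1:
                    G           B           E           C
  init          3.223       8.653     0.09697       1.601
  Δ            -2.245       2.245       2.245       1.497
  eq           0.9777        10.9       2.342       3.098
  solve Keq expr → x = 0.7484; check Q = 1.7080e+05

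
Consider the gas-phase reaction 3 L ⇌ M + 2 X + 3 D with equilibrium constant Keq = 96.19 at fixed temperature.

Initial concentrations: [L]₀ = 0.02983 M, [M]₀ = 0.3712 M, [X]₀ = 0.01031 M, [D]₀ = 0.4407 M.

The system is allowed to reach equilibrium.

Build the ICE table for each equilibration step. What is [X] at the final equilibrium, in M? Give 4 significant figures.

[X]_eq = 0.02592 M

Q₀ = 0.1272 vs Keq = 96.19 ⇒ Q<K, forward
Step 1:
                  L         M         X         D
  Initial   0.02983    0.3712   0.01031    0.4407
  Change   -0.02341  0.007803   0.01561   0.02341
  Equil     0.00642     0.379   0.02592    0.4641
  solve Keq expr → x = 0.007803; check Q = 96.19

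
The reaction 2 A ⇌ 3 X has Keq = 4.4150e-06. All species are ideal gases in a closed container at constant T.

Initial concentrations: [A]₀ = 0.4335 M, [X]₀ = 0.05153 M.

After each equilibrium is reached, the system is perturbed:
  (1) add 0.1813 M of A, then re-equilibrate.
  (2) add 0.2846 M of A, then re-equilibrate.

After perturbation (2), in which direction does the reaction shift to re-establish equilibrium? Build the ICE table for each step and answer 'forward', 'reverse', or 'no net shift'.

Direction: forward

Q₀ = 7.2812e-04 vs Keq = 4.4150e-06 ⇒ Q>K, reverse
Step 1:
                    A           X
  init         0.4335     0.05153
  Δ           0.02782    -0.04174
  eq           0.4613    0.009794
  solve Keq expr → x = -0.01391; check Q = 4.4150e-06
Then add 0.1813 M of A.
Step 2:
                    A           X
  init         0.6426    0.009794
  Δ         -0.001601    0.002402
  eq            0.641      0.0122
  solve Keq expr → x = 8.0059e-04; check Q = 4.4150e-06
Then add 0.2846 M of A.
Step 3:
                    A           X
  init         0.9256      0.0122
  Δ          -0.00224     0.00336
  eq           0.9234     0.01556
  solve Keq expr → x = 0.00112; check Q = 4.4150e-06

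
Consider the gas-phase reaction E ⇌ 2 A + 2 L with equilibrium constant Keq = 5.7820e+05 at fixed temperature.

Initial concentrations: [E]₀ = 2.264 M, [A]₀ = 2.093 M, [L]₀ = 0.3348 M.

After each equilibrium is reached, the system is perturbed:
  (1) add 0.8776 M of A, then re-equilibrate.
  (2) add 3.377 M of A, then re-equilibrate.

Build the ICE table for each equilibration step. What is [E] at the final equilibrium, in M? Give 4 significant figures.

Q₀ = 0.2169 vs Keq = 5.7820e+05 ⇒ Q<K, forward
Step 1:
                  E         A         L
  Initial     2.264     2.093    0.3348
  Change     -2.262     4.524     4.524
  Equil    0.001788     6.617     4.859
  solve Keq expr → x = 2.262; check Q = 5.7820e+05
Then add 0.8776 M of A.
Step 2:
                  E         A         L
  Initial  0.001788     7.495     4.859
  Change  5.0420e-04 -0.001008 -0.001008
  Equil    0.002292     7.494     4.858
  solve Keq expr → x = -5.0420e-04; check Q = 5.7820e+05
Then add 3.377 M of A.
Step 3:
                  E         A         L
  Initial  0.002292     10.87     4.858
  Change   0.002517 -0.005034 -0.005034
  Equil     0.00481     10.87     4.853
  solve Keq expr → x = -0.002517; check Q = 5.7820e+05

[E]_eq = 0.00481 M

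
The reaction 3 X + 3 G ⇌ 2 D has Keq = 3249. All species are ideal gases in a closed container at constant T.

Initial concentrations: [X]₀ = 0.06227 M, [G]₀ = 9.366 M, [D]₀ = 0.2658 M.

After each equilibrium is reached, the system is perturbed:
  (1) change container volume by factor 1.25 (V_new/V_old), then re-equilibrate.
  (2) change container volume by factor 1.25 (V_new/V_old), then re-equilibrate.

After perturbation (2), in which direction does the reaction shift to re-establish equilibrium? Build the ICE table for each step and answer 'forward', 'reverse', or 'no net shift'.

Direction: reverse

Q₀ = 0.3561 vs Keq = 3249 ⇒ Q<K, forward
Step 1:
                  X         G         D
  Initial   0.06227     9.366    0.2658
  Change   -0.05898  -0.05898   0.03932
  Equil    0.003288     9.307    0.3051
  solve Keq expr → x = 0.01966; check Q = 3249
Then change container volume by factor 1.25 (V_new/V_old).
Step 2:
                  X         G         D
  Initial   0.00263     7.446    0.2441
  Change  9.0520e-04 9.0520e-04 -6.0347e-04
  Equil    0.003536     7.447    0.2435
  solve Keq expr → x = -3.0173e-04; check Q = 3249
Then change container volume by factor 1.25 (V_new/V_old).
Step 3:
                  X         G         D
  Initial  0.002828     5.957    0.1948
  Change  9.7105e-04 9.7105e-04 -6.4737e-04
  Equil    0.003799     5.958    0.1941
  solve Keq expr → x = -3.2368e-04; check Q = 3249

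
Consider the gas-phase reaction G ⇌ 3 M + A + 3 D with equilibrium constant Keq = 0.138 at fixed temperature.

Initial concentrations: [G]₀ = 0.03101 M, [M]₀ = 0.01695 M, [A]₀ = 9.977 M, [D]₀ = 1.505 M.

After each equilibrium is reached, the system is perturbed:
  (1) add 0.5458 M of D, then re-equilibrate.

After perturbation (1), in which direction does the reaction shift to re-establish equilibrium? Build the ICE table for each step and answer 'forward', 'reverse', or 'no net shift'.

Q₀ = 0.005341 vs Keq = 0.138 ⇒ Q<K, forward
Step 1:
                   G          M          A          D
  init       0.03101    0.01695      9.977      1.505
  Δ        -0.008986    0.02696   0.008986    0.02696
  eq         0.02202    0.04391      9.986      1.532
  solve Keq expr → x = 0.008986; check Q = 0.138
Then add 0.5458 M of D.
Step 2:
                   G          M          A          D
  init       0.02202    0.04391      9.986      2.078
  Δ         0.003279  -0.009836  -0.003279  -0.009836
  eq          0.0253    0.03407      9.983      2.068
  solve Keq expr → x = -0.003279; check Q = 0.138

Direction: reverse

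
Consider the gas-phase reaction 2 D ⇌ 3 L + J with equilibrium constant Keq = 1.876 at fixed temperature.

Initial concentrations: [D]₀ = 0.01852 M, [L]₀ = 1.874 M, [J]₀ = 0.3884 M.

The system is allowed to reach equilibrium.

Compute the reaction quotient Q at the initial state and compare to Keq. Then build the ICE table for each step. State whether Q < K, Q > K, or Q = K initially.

Q₀ = 7453; Q > K (proceeds reverse)

Q₀ = 7453 vs Keq = 1.876 ⇒ Q>K, reverse
Step 1:
                   D          L          J
  Initial    0.01852      1.874     0.3884
  Change      0.4155    -0.6233    -0.2078
  Equil        0.434      1.251     0.1806
  solve Keq expr → x = -0.2078; check Q = 1.876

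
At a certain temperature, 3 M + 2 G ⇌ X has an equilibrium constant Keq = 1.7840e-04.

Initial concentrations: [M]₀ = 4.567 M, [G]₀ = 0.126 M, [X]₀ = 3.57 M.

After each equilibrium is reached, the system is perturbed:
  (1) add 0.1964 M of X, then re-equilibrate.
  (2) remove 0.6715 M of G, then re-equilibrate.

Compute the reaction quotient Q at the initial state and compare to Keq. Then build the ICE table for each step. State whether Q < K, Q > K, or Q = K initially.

Q₀ = 2.361 vs Keq = 1.7840e-04 ⇒ Q>K, reverse
Step 1:
                  M         G         X
  Initial     4.567     0.126      3.57
  Change      5.021     3.347    -1.674
  Equil       9.588     3.473     1.896
  solve Keq expr → x = -1.674; check Q = 1.7840e-04
Then add 0.1964 M of X.
Step 2:
                  M         G         X
  Initial     9.588     3.473     2.093
  Change     0.1157   0.07715  -0.03858
  Equil       9.703      3.55     2.054
  solve Keq expr → x = -0.03858; check Q = 1.7840e-04
Then remove 0.6715 M of G.
Step 3:
                  M         G         X
  Initial     9.703     2.879     2.054
  Change     0.4604    0.3069   -0.1535
  Equil       10.16     3.186     1.901
  solve Keq expr → x = -0.1535; check Q = 1.7840e-04

Q₀ = 2.361; Q > K (proceeds reverse)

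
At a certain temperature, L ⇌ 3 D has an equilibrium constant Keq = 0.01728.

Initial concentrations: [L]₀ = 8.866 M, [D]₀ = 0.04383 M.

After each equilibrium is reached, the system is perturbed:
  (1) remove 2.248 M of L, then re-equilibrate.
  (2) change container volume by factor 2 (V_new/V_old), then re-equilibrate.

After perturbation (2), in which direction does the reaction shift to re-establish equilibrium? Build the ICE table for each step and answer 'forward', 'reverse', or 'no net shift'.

Direction: forward

Q₀ = 9.4970e-06 vs Keq = 0.01728 ⇒ Q<K, forward
Step 1:
                  L         D
  init        8.866   0.04383
  Δ         -0.1627     0.488
  eq          8.703    0.5318
  solve Keq expr → x = 0.1627; check Q = 0.01728
Then remove 2.248 M of L.
Step 2:
                  L         D
  init        6.455    0.5318
  Δ         0.01667     -0.05
  eq          6.472    0.4818
  solve Keq expr → x = -0.01667; check Q = 0.01728
Then change container volume by factor 2 (V_new/V_old).
Step 3:
                  L         D
  init        3.236    0.2409
  Δ        -0.04655    0.1397
  eq          3.189    0.3806
  solve Keq expr → x = 0.04655; check Q = 0.01728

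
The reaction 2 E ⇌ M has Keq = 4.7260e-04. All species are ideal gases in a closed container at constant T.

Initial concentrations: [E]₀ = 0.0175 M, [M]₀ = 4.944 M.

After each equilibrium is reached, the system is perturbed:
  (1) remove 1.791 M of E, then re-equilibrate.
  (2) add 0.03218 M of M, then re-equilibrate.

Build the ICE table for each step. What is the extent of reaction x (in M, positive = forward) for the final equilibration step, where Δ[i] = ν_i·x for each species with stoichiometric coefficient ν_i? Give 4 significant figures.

Q₀ = 1.6144e+04 vs Keq = 4.7260e-04 ⇒ Q>K, reverse
Step 1:
                   E          M
  Initial     0.0175      4.944
  Change       9.797     -4.898
  Equil        9.814    0.04552
  solve Keq expr → x = -4.898; check Q = 4.7260e-04
Then remove 1.791 M of E.
Step 2:
                   E          M
  Initial      8.023    0.04552
  Change     0.02974   -0.01487
  Equil        8.053    0.03065
  solve Keq expr → x = -0.01487; check Q = 4.7260e-04
Then add 0.03218 M of M.
Step 3:
                   E          M
  Initial      8.053    0.06283
  Change     0.06339    -0.0317
  Equil        8.117    0.03113
  solve Keq expr → x = -0.0317; check Q = 4.7260e-04

x = -0.0317 M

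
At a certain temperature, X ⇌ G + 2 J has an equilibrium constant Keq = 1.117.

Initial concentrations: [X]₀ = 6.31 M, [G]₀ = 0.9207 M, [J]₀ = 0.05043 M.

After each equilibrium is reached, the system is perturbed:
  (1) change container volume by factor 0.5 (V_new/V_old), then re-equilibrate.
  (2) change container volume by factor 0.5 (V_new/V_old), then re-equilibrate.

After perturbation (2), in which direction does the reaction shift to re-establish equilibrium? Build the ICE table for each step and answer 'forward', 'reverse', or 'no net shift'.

Direction: reverse

Q₀ = 3.7108e-04 vs Keq = 1.117 ⇒ Q<K, forward
Step 1:
                   X          G          J
  Initial       6.31     0.9207    0.05043
  Change     -0.8893     0.8893      1.779
  Equil        5.421       1.81      1.829
  solve Keq expr → x = 0.8893; check Q = 1.117
Then change container volume by factor 0.5 (V_new/V_old).
Step 2:
                   X          G          J
  Initial      10.84       3.62      3.658
  Change      0.7638    -0.7638     -1.528
  Equil        11.61      2.856       2.13
  solve Keq expr → x = -0.7638; check Q = 1.117
Then change container volume by factor 0.5 (V_new/V_old).
Step 3:
                   X          G          J
  Initial      23.21      5.712      4.261
  Change      0.9414    -0.9414     -1.883
  Equil        24.15      4.771      2.378
  solve Keq expr → x = -0.9414; check Q = 1.117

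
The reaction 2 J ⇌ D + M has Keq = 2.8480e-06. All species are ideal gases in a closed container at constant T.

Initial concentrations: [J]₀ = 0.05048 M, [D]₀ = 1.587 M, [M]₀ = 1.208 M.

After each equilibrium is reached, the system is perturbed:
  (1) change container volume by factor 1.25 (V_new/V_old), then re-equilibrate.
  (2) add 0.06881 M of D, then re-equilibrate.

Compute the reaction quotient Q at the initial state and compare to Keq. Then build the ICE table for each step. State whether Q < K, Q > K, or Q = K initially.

Q₀ = 752.3 vs Keq = 2.8480e-06 ⇒ Q>K, reverse
Step 1:
                  J         D         M
  init      0.05048     1.587     1.208
  Δ           2.416    -1.208    -1.208
  eq          2.466     0.379 4.5706e-05
  solve Keq expr → x = -1.208; check Q = 2.8480e-06
Then change container volume by factor 1.25 (V_new/V_old).
Step 2:
                  J         D         M
  init        1.973    0.3032 3.6565e-05
  Δ               0         0         0
  eq          1.973    0.3032 3.6565e-05
  solve Keq expr → x = 0; check Q = 2.8480e-06
Then add 0.06881 M of D.
Step 3:
                  J         D         M
  init        1.973     0.372 3.6565e-05
  Δ       1.3523e-05 -6.7617e-06 -6.7617e-06
  eq          1.973     0.372 2.9803e-05
  solve Keq expr → x = -6.7617e-06; check Q = 2.8480e-06

Q₀ = 752.3; Q > K (proceeds reverse)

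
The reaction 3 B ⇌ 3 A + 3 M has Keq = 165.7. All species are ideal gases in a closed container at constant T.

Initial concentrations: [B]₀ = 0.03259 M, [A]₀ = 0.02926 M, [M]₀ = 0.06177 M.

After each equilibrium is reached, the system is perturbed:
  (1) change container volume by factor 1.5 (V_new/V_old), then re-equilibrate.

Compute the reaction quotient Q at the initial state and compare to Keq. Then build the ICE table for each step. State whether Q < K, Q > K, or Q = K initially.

Q₀ = 1.7057e-04; Q < K (proceeds forward)

Q₀ = 1.7057e-04 vs Keq = 165.7 ⇒ Q<K, forward
Step 1:
                  B         A         M
  Initial   0.03259   0.02926   0.06177
  Change   -0.03156   0.03156   0.03156
  Equil    0.001033   0.06082   0.09333
  solve Keq expr → x = 0.01052; check Q = 165.7
Then change container volume by factor 1.5 (V_new/V_old).
Step 2:
                  B         A         M
  Initial 6.8891e-04   0.04054   0.06222
  Change  -2.2541e-04 2.2541e-04 2.2541e-04
  Equil   4.6350e-04   0.04077   0.06244
  solve Keq expr → x = 7.5137e-05; check Q = 165.7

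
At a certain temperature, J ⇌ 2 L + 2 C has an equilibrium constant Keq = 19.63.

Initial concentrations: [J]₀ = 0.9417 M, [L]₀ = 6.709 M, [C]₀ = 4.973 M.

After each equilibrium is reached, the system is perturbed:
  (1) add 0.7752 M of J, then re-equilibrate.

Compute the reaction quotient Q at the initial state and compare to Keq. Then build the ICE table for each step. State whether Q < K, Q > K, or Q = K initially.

Q₀ = 1182 vs Keq = 19.63 ⇒ Q>K, reverse
Step 1:
                   J          L          C
  init        0.9417      6.709      4.973
  Δ            1.531     -3.062     -3.062
  eq           2.473      3.647      1.911
  solve Keq expr → x = -1.531; check Q = 19.63
Then add 0.7752 M of J.
Step 2:
                   J          L          C
  init         3.248      3.647      1.911
  Δ         -0.08031     0.1606     0.1606
  eq           3.168      3.807      2.071
  solve Keq expr → x = 0.08031; check Q = 19.63

Q₀ = 1182; Q > K (proceeds reverse)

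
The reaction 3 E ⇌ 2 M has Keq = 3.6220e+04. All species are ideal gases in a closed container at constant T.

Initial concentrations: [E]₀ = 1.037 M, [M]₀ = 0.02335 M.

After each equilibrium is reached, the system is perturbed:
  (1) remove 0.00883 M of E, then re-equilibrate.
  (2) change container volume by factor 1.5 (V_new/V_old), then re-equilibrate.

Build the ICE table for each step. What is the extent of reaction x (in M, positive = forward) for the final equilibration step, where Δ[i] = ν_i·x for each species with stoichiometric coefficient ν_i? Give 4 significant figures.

Q₀ = 4.8892e-04 vs Keq = 3.6220e+04 ⇒ Q<K, forward
Step 1:
                   E          M
  I            1.037    0.02335
  C           -1.013     0.6755
  E           0.0238     0.6988
  solve Keq expr → x = 0.3377; check Q = 3.6220e+04
Then remove 0.00883 M of E.
Step 2:
                   E          M
  I          0.01497     0.6988
  C         0.008698  -0.005799
  E          0.02367      0.693
  solve Keq expr → x = -0.002899; check Q = 3.6220e+04
Then change container volume by factor 1.5 (V_new/V_old).
Step 3:
                   E          M
  I          0.01578      0.462
  C         0.002244  -0.001496
  E          0.01802     0.4605
  solve Keq expr → x = -7.4816e-04; check Q = 3.6220e+04

x = -7.4816e-04 M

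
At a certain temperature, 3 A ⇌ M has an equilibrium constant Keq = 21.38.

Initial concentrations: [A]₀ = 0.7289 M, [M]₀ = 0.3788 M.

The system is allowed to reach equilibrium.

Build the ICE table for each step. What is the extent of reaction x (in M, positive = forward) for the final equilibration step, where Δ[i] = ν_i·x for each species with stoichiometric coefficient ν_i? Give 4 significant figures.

x = 0.1461 M

Q₀ = 0.9782 vs Keq = 21.38 ⇒ Q<K, forward
Step 1:
                    A           M
  Initial      0.7289      0.3788
  Change      -0.4383      0.1461
  Equil        0.2906      0.5249
  solve Keq expr → x = 0.1461; check Q = 21.38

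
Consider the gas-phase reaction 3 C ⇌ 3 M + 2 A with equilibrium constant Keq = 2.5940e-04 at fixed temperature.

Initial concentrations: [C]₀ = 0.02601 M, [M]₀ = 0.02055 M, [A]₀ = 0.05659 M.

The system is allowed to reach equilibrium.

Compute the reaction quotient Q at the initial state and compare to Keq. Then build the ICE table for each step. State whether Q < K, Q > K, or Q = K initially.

Q₀ = 0.001579; Q > K (proceeds reverse)

Q₀ = 0.001579 vs Keq = 2.5940e-04 ⇒ Q>K, reverse
Step 1:
                  C         M         A
  Initial   0.02601   0.02055   0.05659
  Change   0.006004 -0.006004 -0.004003
  Equil     0.03201   0.01455   0.05259
  solve Keq expr → x = -0.002001; check Q = 2.5940e-04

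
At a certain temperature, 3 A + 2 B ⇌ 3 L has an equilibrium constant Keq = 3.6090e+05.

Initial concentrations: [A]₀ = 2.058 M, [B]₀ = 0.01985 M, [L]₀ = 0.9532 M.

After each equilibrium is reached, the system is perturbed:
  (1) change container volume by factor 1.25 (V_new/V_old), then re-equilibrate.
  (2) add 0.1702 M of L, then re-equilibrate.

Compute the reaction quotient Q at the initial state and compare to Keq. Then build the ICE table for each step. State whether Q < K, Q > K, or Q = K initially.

Q₀ = 252.2; Q < K (proceeds forward)

Q₀ = 252.2 vs Keq = 3.6090e+05 ⇒ Q<K, forward
Step 1:
                  A         B         L
  Initial     2.058   0.01985    0.9532
  Change   -0.02893  -0.01929   0.02893
  Equil       2.029 5.6056e-04    0.9821
  solve Keq expr → x = 0.009645; check Q = 3.6090e+05
Then change container volume by factor 1.25 (V_new/V_old).
Step 2:
                  A         B         L
  Initial     1.623 4.4844e-04    0.7857
  Change  1.6777e-04 1.1184e-04 -1.6777e-04
  Equil       1.623 5.6029e-04    0.7855
  solve Keq expr → x = -5.5922e-05; check Q = 3.6090e+05
Then add 0.1702 M of L.
Step 3:
                  A         B         L
  Initial     1.623 5.6029e-04    0.9557
  Change  2.8663e-04 1.9109e-04 -2.8663e-04
  Equil       1.624 7.5138e-04    0.9555
  solve Keq expr → x = -9.5545e-05; check Q = 3.6090e+05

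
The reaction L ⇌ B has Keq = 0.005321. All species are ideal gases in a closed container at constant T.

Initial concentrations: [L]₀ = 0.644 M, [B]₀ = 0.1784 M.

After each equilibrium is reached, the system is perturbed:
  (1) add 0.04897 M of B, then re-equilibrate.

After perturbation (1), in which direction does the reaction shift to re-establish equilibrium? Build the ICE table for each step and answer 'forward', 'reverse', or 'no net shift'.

Q₀ = 0.277 vs Keq = 0.005321 ⇒ Q>K, reverse
Step 1:
                  L         B
  init        0.644    0.1784
  Δ           0.174    -0.174
  eq          0.818  0.004353
  solve Keq expr → x = -0.174; check Q = 0.005321
Then add 0.04897 M of B.
Step 2:
                  L         B
  init        0.818   0.05332
  Δ         0.04871  -0.04871
  eq         0.8668  0.004612
  solve Keq expr → x = -0.04871; check Q = 0.005321

Direction: reverse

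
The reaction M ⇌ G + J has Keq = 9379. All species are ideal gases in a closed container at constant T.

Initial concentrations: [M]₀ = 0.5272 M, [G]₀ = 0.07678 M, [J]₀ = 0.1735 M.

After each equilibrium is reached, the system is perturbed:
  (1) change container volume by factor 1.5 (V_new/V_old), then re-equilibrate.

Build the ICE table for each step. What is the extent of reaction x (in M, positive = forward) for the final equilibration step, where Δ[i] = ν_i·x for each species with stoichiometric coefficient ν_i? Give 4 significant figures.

Q₀ = 0.02527 vs Keq = 9379 ⇒ Q<K, forward
Step 1:
                    M           G           J
  Initial      0.5272     0.07678      0.1735
  Change      -0.5272      0.5272      0.5272
  Equil    4.5117e-05      0.6039      0.7007
  solve Keq expr → x = 0.5272; check Q = 9379
Then change container volume by factor 1.5 (V_new/V_old).
Step 2:
                    M           G           J
  Initial  3.0078e-05      0.4026      0.4671
  Change  -1.0025e-05  1.0025e-05  1.0025e-05
  Equil    2.0053e-05      0.4026      0.4671
  solve Keq expr → x = 1.0025e-05; check Q = 9379

x = 1.0025e-05 M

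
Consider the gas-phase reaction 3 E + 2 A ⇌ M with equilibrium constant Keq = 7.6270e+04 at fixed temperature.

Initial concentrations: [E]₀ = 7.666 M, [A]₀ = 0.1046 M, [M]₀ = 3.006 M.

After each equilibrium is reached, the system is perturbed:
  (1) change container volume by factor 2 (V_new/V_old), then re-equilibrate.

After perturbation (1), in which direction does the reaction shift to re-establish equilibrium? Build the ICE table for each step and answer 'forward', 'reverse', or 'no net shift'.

Direction: reverse

Q₀ = 0.6098 vs Keq = 7.6270e+04 ⇒ Q<K, forward
Step 1:
                    E           A           M
  init          7.666      0.1046       3.006
  Δ           -0.1564     -0.1043     0.05215
  eq             7.51  3.0770e-04       3.058
  solve Keq expr → x = 0.05215; check Q = 7.6270e+04
Then change container volume by factor 2 (V_new/V_old).
Step 2:
                    E           A           M
  init          3.755  1.5385e-04       1.529
  Δ        6.9200e-04  4.6134e-04 -2.3067e-04
  eq            3.755  6.1519e-04       1.529
  solve Keq expr → x = -2.3067e-04; check Q = 7.6270e+04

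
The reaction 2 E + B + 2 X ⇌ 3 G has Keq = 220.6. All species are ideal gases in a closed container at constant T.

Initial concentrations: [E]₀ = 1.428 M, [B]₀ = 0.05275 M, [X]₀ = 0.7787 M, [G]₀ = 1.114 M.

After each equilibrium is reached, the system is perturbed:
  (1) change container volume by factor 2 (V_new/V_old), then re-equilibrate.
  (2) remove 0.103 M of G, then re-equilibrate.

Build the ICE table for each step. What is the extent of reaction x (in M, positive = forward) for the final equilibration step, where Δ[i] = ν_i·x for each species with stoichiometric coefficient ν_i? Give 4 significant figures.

x = 0.004876 M

Q₀ = 21.2 vs Keq = 220.6 ⇒ Q<K, forward
Step 1:
                  E         B         X         G
  Initial     1.428   0.05275    0.7787     1.114
  Change   -0.08544  -0.04272  -0.08544    0.1282
  Equil       1.343   0.01003    0.6933     1.242
  solve Keq expr → x = 0.04272; check Q = 220.6
Then change container volume by factor 2 (V_new/V_old).
Step 2:
                  E         B         X         G
  Initial    0.6713  0.005015    0.3466    0.6211
  Change     0.0194    0.0097    0.0194   -0.0291
  Equil      0.6907   0.01471     0.366     0.592
  solve Keq expr → x = -0.0097; check Q = 220.6
Then remove 0.103 M of G.
Step 3:
                  E         B         X         G
  Initial    0.6907   0.01471     0.366     0.489
  Change  -0.009753 -0.004876 -0.009753   0.01463
  Equil      0.6809  0.009838    0.3563    0.5036
  solve Keq expr → x = 0.004876; check Q = 220.6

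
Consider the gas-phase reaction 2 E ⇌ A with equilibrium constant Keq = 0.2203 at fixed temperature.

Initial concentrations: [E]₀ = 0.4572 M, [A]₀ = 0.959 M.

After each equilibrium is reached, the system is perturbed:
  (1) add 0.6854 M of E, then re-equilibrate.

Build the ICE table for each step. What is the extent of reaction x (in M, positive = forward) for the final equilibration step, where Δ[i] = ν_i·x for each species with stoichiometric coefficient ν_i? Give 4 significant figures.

Q₀ = 4.588 vs Keq = 0.2203 ⇒ Q>K, reverse
Step 1:
                   E          A
  init        0.4572      0.959
  Δ           0.9923    -0.4961
  eq           1.449     0.4629
  solve Keq expr → x = -0.4961; check Q = 0.2203
Then add 0.6854 M of E.
Step 2:
                   E          A
  init         2.135     0.4629
  Δ          -0.4002     0.2001
  eq           1.735     0.6629
  solve Keq expr → x = 0.2001; check Q = 0.2203

x = 0.2001 M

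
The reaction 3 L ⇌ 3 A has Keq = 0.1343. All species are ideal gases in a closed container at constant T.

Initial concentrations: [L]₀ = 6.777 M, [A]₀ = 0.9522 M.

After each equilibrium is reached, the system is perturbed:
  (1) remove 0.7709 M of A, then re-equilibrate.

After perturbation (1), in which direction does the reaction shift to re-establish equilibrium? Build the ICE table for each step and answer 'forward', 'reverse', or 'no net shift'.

Q₀ = 0.002774 vs Keq = 0.1343 ⇒ Q<K, forward
Step 1:
                  L         A
  Initial     6.777    0.9522
  Change     -1.665     1.665
  Equil       5.112     2.618
  solve Keq expr → x = 0.5551; check Q = 0.1343
Then remove 0.7709 M of A.
Step 2:
                  L         A
  Initial     5.112     1.847
  Change    -0.5098    0.5098
  Equil       4.602     2.357
  solve Keq expr → x = 0.1699; check Q = 0.1343

Direction: forward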